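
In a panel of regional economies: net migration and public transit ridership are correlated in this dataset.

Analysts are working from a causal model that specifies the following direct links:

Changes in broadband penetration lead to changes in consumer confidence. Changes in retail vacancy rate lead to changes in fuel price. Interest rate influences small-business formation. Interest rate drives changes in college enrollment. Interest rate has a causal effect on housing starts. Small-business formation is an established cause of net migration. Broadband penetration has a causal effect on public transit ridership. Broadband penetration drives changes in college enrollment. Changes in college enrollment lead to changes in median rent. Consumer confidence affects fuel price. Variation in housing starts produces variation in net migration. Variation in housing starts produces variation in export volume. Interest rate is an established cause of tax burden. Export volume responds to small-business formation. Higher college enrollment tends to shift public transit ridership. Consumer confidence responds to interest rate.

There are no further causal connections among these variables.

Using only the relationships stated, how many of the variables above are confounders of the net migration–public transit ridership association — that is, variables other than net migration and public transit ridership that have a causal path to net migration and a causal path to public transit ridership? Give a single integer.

The common causes are: interest rate (to net migration via interest rate → housing starts → net migration; to public transit ridership via interest rate → college enrollment → public transit ridership).
Every other variable lacks a causal path to at least one of net migration and public transit ridership.

1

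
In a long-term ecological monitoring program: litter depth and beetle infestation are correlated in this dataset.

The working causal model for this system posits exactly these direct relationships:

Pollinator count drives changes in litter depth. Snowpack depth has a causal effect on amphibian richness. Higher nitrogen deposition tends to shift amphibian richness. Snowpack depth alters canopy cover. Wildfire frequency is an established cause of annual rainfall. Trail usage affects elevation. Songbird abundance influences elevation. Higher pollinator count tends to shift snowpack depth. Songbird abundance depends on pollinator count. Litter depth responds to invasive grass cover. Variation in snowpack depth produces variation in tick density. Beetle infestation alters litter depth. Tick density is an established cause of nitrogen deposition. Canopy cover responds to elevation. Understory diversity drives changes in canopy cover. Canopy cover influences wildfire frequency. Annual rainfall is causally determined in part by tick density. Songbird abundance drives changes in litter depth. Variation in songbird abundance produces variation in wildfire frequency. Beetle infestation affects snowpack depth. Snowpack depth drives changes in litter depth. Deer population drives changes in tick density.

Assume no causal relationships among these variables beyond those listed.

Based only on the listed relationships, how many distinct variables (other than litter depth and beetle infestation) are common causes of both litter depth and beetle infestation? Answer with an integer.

0

No listed variable has a causal path to both litter depth and beetle infestation, so there are no common causes.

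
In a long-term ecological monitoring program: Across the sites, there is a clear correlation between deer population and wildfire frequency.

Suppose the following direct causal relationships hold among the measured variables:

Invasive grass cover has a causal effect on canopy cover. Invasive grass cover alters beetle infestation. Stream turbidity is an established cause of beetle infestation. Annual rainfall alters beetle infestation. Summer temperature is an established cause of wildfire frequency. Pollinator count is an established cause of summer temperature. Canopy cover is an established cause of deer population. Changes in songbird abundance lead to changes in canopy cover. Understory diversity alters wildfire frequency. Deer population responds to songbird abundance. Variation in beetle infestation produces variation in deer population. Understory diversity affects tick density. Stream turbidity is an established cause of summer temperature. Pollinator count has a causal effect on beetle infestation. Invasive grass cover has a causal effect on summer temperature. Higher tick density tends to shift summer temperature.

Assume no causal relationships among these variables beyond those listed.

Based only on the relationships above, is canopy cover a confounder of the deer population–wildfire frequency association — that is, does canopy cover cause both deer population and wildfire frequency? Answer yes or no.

Canopy cover has no stated causal path to wildfire frequency. A confounder must cause both variables, so canopy cover does not qualify.

no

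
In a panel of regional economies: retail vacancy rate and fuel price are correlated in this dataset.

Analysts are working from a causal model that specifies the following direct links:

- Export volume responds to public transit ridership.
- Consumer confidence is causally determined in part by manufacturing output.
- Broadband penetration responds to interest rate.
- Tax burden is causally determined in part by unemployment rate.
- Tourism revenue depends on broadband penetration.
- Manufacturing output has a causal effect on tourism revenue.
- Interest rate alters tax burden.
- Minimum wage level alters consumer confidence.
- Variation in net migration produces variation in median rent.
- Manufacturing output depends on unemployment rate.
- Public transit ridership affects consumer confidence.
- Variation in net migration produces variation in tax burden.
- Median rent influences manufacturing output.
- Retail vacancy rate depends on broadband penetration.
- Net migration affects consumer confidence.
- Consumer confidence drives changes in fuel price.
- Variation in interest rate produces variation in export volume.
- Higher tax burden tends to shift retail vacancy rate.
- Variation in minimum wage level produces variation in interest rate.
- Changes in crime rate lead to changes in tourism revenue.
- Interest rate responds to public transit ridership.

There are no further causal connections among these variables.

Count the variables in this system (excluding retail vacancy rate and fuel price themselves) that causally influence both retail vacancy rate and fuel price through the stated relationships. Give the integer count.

4

The common causes are: minimum wage level (to retail vacancy rate via minimum wage level → interest rate → tax burden → retail vacancy rate; to fuel price via minimum wage level → consumer confidence → fuel price); net migration (to retail vacancy rate via net migration → tax burden → retail vacancy rate; to fuel price via net migration → consumer confidence → fuel price); public transit ridership (to retail vacancy rate via public transit ridership → interest rate → tax burden → retail vacancy rate; to fuel price via public transit ridership → consumer confidence → fuel price); unemployment rate (to retail vacancy rate via unemployment rate → tax burden → retail vacancy rate; to fuel price via unemployment rate → manufacturing output → consumer confidence → fuel price).
Every other variable lacks a causal path to at least one of retail vacancy rate and fuel price.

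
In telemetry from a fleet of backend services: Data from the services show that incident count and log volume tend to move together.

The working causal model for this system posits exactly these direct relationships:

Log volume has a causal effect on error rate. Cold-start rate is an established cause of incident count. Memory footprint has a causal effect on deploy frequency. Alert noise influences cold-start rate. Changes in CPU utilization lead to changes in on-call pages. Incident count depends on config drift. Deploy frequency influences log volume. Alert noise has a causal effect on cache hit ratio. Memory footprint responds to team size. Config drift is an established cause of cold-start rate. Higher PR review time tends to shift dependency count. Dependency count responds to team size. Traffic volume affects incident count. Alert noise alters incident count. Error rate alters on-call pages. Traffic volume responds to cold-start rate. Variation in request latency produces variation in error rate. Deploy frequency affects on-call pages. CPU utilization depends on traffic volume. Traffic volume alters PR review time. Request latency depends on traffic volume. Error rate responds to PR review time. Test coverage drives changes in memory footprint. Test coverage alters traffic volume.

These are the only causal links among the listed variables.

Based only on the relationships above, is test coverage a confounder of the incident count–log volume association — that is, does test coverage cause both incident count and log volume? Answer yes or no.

yes

Test coverage has a causal path to incident count (test coverage → traffic volume → incident count) and to log volume (test coverage → memory footprint → deploy frequency → log volume), so it is a common cause of both — a confounder.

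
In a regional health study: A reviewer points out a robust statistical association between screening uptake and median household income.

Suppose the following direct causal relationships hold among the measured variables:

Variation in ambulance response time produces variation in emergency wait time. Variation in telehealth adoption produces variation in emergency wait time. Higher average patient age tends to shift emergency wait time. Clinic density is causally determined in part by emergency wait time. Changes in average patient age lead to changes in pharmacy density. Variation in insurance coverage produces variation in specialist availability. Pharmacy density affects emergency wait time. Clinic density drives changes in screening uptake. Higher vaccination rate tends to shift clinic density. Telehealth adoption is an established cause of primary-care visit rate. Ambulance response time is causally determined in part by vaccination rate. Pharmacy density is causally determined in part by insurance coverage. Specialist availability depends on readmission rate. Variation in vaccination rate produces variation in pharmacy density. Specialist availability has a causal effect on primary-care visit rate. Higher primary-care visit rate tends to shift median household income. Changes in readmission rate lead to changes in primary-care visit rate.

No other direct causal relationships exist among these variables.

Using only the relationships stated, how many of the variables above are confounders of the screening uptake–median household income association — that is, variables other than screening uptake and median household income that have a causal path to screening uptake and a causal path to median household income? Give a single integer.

2

The common causes are: insurance coverage (to screening uptake via insurance coverage → pharmacy density → emergency wait time → clinic density → screening uptake; to median household income via insurance coverage → specialist availability → primary-care visit rate → median household income); telehealth adoption (to screening uptake via telehealth adoption → emergency wait time → clinic density → screening uptake; to median household income via telehealth adoption → primary-care visit rate → median household income).
Every other variable lacks a causal path to at least one of screening uptake and median household income.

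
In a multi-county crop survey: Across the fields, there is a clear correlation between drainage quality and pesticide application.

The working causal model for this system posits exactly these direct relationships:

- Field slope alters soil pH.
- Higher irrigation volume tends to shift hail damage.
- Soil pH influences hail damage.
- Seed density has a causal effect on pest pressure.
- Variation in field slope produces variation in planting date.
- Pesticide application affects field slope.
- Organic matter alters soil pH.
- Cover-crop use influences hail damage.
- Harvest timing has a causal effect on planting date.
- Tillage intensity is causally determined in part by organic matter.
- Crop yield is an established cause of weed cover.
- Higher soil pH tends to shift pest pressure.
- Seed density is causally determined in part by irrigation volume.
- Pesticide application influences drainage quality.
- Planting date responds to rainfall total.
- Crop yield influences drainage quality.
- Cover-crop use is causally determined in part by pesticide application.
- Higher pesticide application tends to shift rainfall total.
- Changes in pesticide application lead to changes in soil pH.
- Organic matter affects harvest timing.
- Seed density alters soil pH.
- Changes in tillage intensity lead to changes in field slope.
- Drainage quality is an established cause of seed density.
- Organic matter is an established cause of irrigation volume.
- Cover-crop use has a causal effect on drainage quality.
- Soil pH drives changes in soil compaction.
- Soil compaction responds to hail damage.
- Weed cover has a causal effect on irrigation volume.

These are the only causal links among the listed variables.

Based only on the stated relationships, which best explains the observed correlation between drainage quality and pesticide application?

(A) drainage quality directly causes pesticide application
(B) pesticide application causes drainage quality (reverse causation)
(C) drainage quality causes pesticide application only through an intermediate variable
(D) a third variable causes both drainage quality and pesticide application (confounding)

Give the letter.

The stated link runs pesticide application → drainage quality; drainage quality has no causal path to pesticide application. No variable causes both, so confounding is ruled out. The correlation reflects reverse causation.

B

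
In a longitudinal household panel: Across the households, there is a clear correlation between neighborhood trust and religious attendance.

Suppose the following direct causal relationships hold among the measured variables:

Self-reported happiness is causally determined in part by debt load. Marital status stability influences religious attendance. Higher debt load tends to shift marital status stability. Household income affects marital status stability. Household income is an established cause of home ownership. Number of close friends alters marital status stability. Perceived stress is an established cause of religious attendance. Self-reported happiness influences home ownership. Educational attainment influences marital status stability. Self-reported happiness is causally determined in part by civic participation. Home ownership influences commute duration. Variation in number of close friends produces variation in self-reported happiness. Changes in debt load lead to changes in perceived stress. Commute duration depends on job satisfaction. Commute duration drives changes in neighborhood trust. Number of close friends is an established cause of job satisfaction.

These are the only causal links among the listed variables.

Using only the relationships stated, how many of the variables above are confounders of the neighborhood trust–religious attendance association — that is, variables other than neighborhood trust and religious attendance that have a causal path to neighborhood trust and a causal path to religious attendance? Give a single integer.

3

The common causes are: debt load (to neighborhood trust via debt load → self-reported happiness → home ownership → commute duration → neighborhood trust; to religious attendance via debt load → marital status stability → religious attendance); household income (to neighborhood trust via household income → home ownership → commute duration → neighborhood trust; to religious attendance via household income → marital status stability → religious attendance); number of close friends (to neighborhood trust via number of close friends → job satisfaction → commute duration → neighborhood trust; to religious attendance via number of close friends → marital status stability → religious attendance).
Every other variable lacks a causal path to at least one of neighborhood trust and religious attendance.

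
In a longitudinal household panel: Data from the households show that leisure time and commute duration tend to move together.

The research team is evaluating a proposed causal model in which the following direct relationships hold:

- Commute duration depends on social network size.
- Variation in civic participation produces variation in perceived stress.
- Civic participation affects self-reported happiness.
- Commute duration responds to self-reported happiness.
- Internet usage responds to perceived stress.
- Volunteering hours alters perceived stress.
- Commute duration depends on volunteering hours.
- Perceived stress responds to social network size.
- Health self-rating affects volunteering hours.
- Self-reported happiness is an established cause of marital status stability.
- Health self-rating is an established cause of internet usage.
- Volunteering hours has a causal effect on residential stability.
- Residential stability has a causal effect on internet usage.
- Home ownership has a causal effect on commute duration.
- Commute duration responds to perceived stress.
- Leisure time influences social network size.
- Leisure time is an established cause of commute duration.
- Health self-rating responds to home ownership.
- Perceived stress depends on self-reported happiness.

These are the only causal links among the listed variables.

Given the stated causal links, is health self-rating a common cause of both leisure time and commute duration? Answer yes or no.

no

Health self-rating has no stated causal path to leisure time. A confounder must cause both variables, so health self-rating does not qualify.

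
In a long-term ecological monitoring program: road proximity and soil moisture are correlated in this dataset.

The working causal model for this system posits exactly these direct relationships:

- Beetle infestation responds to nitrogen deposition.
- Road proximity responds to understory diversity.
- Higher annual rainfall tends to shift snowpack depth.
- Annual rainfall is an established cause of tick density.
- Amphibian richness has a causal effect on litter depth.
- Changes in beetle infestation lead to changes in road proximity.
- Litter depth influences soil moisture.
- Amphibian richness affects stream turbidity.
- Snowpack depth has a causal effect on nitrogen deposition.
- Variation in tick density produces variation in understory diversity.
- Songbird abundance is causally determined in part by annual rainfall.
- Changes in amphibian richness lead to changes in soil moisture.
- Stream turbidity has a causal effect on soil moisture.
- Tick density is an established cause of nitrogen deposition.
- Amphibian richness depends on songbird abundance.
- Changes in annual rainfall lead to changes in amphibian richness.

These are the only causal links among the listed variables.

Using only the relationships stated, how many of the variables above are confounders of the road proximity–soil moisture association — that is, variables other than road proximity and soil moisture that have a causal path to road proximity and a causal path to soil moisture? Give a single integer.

1

The common causes are: annual rainfall (to road proximity via annual rainfall → tick density → understory diversity → road proximity; to soil moisture via annual rainfall → amphibian richness → soil moisture).
Every other variable lacks a causal path to at least one of road proximity and soil moisture.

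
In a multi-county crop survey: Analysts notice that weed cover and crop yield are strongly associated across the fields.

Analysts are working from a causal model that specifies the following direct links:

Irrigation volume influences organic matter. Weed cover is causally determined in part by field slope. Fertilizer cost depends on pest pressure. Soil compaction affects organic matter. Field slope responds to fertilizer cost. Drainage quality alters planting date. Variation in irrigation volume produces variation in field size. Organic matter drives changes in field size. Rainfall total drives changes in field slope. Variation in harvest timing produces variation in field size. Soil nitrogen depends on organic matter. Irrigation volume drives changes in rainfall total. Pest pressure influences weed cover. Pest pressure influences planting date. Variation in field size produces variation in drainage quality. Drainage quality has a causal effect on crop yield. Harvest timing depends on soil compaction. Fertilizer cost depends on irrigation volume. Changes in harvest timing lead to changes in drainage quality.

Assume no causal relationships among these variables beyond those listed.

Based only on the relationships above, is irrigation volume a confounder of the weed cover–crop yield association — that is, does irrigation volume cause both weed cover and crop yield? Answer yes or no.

yes

Irrigation volume has a causal path to weed cover (irrigation volume → fertilizer cost → field slope → weed cover) and to crop yield (irrigation volume → field size → drainage quality → crop yield), so it is a common cause of both — a confounder.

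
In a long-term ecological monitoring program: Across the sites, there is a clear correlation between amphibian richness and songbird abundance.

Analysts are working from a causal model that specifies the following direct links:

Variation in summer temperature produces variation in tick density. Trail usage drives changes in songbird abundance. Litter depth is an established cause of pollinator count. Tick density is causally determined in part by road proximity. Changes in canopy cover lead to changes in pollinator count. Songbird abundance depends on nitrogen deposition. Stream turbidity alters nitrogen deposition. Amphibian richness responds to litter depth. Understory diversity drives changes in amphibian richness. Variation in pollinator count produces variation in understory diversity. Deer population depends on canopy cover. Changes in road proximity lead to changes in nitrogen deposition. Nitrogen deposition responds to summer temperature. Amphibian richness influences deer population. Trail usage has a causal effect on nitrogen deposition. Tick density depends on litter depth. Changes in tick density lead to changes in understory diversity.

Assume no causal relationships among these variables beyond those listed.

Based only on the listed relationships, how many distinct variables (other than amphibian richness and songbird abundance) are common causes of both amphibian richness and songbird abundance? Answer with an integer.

The common causes are: road proximity (to amphibian richness via road proximity → tick density → understory diversity → amphibian richness; to songbird abundance via road proximity → nitrogen deposition → songbird abundance); summer temperature (to amphibian richness via summer temperature → tick density → understory diversity → amphibian richness; to songbird abundance via summer temperature → nitrogen deposition → songbird abundance).
Every other variable lacks a causal path to at least one of amphibian richness and songbird abundance.

2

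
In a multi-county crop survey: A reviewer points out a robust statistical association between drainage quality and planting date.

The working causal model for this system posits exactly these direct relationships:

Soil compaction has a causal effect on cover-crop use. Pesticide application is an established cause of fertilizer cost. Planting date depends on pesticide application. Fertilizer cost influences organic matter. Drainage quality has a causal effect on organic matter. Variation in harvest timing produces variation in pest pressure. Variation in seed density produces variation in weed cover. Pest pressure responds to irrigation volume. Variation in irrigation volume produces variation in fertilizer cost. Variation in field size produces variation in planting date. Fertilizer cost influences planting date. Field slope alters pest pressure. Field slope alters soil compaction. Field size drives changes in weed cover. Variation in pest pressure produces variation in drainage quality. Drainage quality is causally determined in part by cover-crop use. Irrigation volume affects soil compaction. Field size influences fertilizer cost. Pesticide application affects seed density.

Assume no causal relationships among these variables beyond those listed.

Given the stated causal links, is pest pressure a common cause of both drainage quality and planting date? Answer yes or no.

no

Pest pressure has no stated causal path to planting date. A confounder must cause both variables, so pest pressure does not qualify.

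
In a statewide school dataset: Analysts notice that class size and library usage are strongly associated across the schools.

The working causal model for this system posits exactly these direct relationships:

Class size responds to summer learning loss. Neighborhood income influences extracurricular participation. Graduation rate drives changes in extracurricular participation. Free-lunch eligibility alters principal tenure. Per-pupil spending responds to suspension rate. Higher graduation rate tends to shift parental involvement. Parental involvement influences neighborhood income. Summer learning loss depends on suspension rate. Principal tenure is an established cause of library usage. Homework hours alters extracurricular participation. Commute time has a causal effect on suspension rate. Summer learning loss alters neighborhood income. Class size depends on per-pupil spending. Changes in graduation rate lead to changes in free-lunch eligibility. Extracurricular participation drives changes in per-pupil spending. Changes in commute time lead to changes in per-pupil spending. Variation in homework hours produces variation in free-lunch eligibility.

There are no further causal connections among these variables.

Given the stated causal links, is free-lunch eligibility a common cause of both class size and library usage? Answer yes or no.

Free-lunch eligibility has no stated causal path to class size. A confounder must cause both variables, so free-lunch eligibility does not qualify.

no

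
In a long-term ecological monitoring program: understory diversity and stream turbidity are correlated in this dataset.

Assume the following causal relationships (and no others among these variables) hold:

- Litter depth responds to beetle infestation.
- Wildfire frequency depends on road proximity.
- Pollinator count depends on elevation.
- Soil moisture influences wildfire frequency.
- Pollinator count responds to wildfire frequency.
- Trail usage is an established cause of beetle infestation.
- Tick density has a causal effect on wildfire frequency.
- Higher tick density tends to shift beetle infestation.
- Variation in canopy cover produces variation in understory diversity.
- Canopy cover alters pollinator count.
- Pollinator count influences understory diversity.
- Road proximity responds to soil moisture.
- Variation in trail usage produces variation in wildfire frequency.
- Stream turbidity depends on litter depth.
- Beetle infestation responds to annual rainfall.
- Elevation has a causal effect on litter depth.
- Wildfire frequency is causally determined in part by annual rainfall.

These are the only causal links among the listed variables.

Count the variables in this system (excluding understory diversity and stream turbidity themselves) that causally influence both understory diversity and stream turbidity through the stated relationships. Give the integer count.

4

The common causes are: annual rainfall (to understory diversity via annual rainfall → wildfire frequency → pollinator count → understory diversity; to stream turbidity via annual rainfall → beetle infestation → litter depth → stream turbidity); elevation (to understory diversity via elevation → pollinator count → understory diversity; to stream turbidity via elevation → litter depth → stream turbidity); tick density (to understory diversity via tick density → wildfire frequency → pollinator count → understory diversity; to stream turbidity via tick density → beetle infestation → litter depth → stream turbidity); trail usage (to understory diversity via trail usage → wildfire frequency → pollinator count → understory diversity; to stream turbidity via trail usage → beetle infestation → litter depth → stream turbidity).
Every other variable lacks a causal path to at least one of understory diversity and stream turbidity.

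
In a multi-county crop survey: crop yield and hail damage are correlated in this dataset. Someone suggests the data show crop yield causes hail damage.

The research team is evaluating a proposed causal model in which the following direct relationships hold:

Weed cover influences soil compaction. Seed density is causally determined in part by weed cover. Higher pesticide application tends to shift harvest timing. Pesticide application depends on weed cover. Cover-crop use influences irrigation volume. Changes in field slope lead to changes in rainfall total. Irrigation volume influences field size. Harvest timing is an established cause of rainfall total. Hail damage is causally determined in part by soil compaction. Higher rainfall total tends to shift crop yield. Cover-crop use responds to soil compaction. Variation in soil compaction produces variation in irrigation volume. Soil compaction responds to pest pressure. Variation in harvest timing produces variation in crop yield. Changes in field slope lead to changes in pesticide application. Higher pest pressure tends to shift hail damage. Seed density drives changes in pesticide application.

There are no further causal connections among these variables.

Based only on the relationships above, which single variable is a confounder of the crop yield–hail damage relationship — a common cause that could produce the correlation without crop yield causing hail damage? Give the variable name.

weed cover

Weed cover has a causal path to crop yield (weed cover → pesticide application → harvest timing → crop yield) and a separate causal path to hail damage (weed cover → soil compaction → hail damage), so it is a common cause of both.
No stated relationship gives crop yield a causal route to hail damage, so the correlation is explained by the shared upstream cause rather than a direct effect.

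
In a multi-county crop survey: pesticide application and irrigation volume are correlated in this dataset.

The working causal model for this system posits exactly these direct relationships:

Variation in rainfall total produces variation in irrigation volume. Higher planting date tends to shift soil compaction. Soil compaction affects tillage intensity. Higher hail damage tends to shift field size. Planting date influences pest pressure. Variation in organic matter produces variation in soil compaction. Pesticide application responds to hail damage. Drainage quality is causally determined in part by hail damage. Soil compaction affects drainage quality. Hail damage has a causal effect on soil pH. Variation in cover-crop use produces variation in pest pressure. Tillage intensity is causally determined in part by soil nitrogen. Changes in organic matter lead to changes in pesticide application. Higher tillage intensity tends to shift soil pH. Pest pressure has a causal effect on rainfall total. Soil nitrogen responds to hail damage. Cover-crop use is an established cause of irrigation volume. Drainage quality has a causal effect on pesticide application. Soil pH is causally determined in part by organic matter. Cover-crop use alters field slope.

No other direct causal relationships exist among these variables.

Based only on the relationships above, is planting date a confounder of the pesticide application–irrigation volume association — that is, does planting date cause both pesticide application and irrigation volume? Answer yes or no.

Planting date has a causal path to pesticide application (planting date → soil compaction → drainage quality → pesticide application) and to irrigation volume (planting date → pest pressure → rainfall total → irrigation volume), so it is a common cause of both — a confounder.

yes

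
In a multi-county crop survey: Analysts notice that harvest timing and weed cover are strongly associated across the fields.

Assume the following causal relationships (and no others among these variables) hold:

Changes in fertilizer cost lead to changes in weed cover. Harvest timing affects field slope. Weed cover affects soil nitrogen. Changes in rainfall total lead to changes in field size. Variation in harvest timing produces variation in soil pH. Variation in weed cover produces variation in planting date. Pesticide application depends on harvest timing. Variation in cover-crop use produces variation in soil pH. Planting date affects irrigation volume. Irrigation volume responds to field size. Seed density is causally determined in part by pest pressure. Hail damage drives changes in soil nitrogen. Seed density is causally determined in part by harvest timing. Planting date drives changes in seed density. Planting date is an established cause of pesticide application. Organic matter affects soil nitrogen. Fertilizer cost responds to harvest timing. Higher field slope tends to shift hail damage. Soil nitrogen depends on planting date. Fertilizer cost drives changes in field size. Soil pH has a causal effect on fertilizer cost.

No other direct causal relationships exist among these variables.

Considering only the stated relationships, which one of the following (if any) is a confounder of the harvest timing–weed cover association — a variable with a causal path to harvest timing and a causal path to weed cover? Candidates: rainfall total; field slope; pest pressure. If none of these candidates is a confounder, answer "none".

None of the listed candidates has causal paths to both harvest timing and weed cover in the stated relationships, so none is a common cause.

none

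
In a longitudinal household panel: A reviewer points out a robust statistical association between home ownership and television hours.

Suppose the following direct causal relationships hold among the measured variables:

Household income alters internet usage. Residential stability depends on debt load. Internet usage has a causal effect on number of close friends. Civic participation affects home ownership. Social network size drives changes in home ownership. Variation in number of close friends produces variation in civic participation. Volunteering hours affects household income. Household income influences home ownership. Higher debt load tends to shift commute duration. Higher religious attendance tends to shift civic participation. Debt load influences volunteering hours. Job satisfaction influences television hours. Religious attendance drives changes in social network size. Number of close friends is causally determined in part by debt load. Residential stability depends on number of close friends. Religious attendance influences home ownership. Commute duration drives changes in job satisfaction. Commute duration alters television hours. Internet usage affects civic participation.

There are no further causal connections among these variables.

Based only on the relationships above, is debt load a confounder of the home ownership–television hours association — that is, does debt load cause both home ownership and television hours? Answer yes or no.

yes

Debt load has a causal path to home ownership (debt load → number of close friends → civic participation → home ownership) and to television hours (debt load → commute duration → television hours), so it is a common cause of both — a confounder.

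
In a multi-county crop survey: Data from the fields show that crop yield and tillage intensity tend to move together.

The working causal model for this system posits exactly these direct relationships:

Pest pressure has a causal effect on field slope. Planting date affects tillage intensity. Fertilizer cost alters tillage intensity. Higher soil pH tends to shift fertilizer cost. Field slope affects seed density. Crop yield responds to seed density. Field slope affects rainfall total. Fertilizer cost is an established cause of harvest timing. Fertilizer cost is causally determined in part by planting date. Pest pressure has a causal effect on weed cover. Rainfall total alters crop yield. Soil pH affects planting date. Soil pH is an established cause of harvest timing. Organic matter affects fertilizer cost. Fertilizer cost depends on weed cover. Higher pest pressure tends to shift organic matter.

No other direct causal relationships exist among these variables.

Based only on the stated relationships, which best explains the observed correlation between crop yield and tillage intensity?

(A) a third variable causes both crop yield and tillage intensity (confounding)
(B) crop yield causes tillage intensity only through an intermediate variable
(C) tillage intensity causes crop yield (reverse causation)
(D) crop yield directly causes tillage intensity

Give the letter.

Pest pressure causes crop yield (pest pressure → field slope → rainfall total → crop yield) and tillage intensity (pest pressure → organic matter → fertilizer cost → tillage intensity) — a common cause creating the correlation.
There is no stated path from crop yield to tillage intensity or from tillage intensity to crop yield, so neither direct nor reverse causation applies.

A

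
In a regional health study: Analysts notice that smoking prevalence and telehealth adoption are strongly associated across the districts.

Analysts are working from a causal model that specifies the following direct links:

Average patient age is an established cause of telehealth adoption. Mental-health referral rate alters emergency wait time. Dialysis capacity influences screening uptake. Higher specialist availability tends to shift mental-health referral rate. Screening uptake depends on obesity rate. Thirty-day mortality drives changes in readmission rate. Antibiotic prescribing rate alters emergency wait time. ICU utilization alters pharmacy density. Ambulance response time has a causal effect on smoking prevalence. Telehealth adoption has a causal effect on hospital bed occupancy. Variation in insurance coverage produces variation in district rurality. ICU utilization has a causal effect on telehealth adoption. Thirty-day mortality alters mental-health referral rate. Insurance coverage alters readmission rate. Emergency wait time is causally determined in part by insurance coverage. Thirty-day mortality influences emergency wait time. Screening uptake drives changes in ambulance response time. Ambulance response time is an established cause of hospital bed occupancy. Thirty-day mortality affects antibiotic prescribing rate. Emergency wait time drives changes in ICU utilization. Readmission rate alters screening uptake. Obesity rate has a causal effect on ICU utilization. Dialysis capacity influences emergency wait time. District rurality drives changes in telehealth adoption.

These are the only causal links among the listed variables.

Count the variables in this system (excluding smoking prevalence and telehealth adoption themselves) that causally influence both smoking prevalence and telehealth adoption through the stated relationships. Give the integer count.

4

The common causes are: dialysis capacity (to smoking prevalence via dialysis capacity → screening uptake → ambulance response time → smoking prevalence; to telehealth adoption via dialysis capacity → emergency wait time → ICU utilization → telehealth adoption); insurance coverage (to smoking prevalence via insurance coverage → readmission rate → screening uptake → ambulance response time → smoking prevalence; to telehealth adoption via insurance coverage → district rurality → telehealth adoption); obesity rate (to smoking prevalence via obesity rate → screening uptake → ambulance response time → smoking prevalence; to telehealth adoption via obesity rate → ICU utilization → telehealth adoption); thirty-day mortality (to smoking prevalence via thirty-day mortality → readmission rate → screening uptake → ambulance response time → smoking prevalence; to telehealth adoption via thirty-day mortality → emergency wait time → ICU utilization → telehealth adoption).
Every other variable lacks a causal path to at least one of smoking prevalence and telehealth adoption.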